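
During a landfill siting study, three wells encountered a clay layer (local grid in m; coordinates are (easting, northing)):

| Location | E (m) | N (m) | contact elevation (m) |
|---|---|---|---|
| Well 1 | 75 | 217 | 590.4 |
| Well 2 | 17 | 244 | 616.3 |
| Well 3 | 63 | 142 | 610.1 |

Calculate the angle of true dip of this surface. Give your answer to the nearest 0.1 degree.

Let the plane be z = a·E + b·N + c.
Well 2−Well 1: −58a + 27b = 25.9;  Well 3−Well 1: −12a − 75b = 19.7.
Solving gives a = −0.52940, b = −0.17796.
Gradient magnitude |∇z| = √(a² + b²) = √(0.28026 + 0.03167) = 0.55851.
True dip = arctan(0.55851) = 29.2°, dipping toward ENE (azimuth ≈ 071°).

29.2°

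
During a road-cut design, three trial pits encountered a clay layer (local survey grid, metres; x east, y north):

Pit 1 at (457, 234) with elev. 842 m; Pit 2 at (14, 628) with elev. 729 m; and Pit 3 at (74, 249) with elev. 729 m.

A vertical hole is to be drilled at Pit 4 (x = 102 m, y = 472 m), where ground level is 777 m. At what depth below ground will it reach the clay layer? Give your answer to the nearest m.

29 m

Two edge vectors: Pit 1→Pit 2 = (-443, 394, -113), Pit 1→Pit 3 = (-383, 15, -113).
Normal n = (Pit 1→Pit 2) × (Pit 1→Pit 3) = (-42827, -6780, 144257).
So ∂z/∂x = −n_x/n_z = 0.29688 and ∂z/∂y = −n_y/n_z = 0.04700.
Intercept c from Pit 1: 842 − 135.67 − 11.00 = 695.33.
At (102, 472): z_contact = 30.3 + 22.2 + 695.33 = 747.8 m.
Depth below ground = 777 − 747.8 = 29 m.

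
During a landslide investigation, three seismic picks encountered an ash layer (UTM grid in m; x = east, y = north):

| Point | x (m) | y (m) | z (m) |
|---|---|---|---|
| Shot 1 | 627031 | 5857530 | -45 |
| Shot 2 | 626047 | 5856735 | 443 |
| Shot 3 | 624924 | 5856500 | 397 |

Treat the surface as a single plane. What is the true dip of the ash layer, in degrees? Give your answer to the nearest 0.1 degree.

42.8°

Let the plane be z = a·x + b·y + c.
Shot 2−Shot 1: −984a − 795b = 488;  Shot 3−Shot 1: −2107a − 1030b = 442.
Solving gives a = 0.22863, b = −0.89682.
Gradient magnitude |∇z| = √(a² + b²) = √(0.05227 + 0.80429) = 0.92551.
True dip = arctan(0.92551) = 42.8°, dipping toward NNW (azimuth ≈ 346°).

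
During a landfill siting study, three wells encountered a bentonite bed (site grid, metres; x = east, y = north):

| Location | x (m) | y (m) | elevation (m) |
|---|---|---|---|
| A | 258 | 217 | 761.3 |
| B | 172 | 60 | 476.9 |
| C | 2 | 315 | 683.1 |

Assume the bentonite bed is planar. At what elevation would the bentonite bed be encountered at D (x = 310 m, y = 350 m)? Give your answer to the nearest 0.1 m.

Two edge vectors: A→B = (-86, -157, -284.4), A→C = (-256, 98, -78.2).
Normal n = (A→B) × (A→C) = (40148.6, 66081.2, -48620).
So ∂z/∂x = −n_x/n_z = 0.82576 and ∂z/∂y = −n_y/n_z = 1.35914.
Intercept c from A: 761.3 − 213.05 − 294.93 = 253.32.
At (310, 350): z = 256.0 + 475.7 + 253.32 = 985.0 m.

985.0 m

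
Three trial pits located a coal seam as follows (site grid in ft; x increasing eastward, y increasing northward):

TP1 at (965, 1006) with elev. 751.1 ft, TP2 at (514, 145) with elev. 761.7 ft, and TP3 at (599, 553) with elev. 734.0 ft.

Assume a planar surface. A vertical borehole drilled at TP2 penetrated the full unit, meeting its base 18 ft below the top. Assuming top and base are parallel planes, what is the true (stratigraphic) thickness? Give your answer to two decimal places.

Let the plane be z = a·x + b·y + c.
TP2−TP1: −451a − 861b = 10.6;  TP3−TP1: −366a − 453b = −17.1.
Solving gives a = 0.17618, b = −0.10460.
|∇z| = √(a²+b²) = 0.20489, so dip δ = arctan(0.20489) = 11.58°.
True thickness = vertical thickness × cos δ = 18 × cos 11.58° = 17.63 ft.

17.63 ft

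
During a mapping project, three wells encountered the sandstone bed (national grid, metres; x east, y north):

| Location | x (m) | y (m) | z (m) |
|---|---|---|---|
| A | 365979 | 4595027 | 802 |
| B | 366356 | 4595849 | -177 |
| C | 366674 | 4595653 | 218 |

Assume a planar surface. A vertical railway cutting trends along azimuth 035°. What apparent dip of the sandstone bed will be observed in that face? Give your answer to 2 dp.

41.90°

Two edge vectors: A→B = (377, 822, -979), A→C = (695, 626, -584).
Normal n = (A→B) × (A→C) = (132806, -460237, -335288).
So ∂z/∂x = −n_x/n_z = 0.39610 and ∂z/∂y = −n_y/n_z = −1.37266.
Unit vector along 035° is (sin 35°, cos 35°) = (0.5736, 0.8192).
Slope in that direction = a·(0.5736) + b·(0.8192) = −0.89723.
Apparent dip = arctan|0.89723| = 41.90° (true dip is 55.0°, so apparent ≤ true as expected).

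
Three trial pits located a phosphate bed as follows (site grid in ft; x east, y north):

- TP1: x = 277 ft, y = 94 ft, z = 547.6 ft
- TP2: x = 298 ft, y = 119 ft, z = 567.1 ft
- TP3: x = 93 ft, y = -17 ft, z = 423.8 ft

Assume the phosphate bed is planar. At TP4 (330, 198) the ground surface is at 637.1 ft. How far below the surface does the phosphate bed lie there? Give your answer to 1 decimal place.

22.5 ft

Two edge vectors: TP1→TP2 = (21, 25, 19.5), TP1→TP3 = (-184, -111, -123.8).
Normal n = (TP1→TP2) × (TP1→TP3) = (-930.5, -988.2, 2269).
So ∂z/∂x = −n_x/n_z = 0.41009 and ∂z/∂y = −n_y/n_z = 0.43552.
Intercept c from TP1: 547.6 − 113.60 − 40.94 = 393.07.
At (330, 198): z_contact = 135.33 + 86.23 + 393.07 = 614.63 ft.
Depth below ground = 637.1 − 614.63 = 22.5 ft.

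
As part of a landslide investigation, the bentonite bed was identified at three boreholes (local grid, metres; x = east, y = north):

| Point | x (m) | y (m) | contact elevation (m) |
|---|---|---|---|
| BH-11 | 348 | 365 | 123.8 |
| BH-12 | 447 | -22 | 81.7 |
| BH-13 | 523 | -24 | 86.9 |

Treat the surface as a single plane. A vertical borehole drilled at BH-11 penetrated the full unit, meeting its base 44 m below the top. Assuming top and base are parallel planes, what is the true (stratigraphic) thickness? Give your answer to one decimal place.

43.5 m

Let the plane be z = a·x + b·y + c.
BH-12−BH-11: 99a − 387b = −42.1;  BH-13−BH-11: 175a − 389b = −36.9.
Solving gives a = 0.07177, b = 0.12714.
|∇z| = √(a²+b²) = 0.14600, so dip δ = arctan(0.14600) = 8.31°.
True thickness = vertical thickness × cos δ = 44 × cos 8.31° = 43.5 m.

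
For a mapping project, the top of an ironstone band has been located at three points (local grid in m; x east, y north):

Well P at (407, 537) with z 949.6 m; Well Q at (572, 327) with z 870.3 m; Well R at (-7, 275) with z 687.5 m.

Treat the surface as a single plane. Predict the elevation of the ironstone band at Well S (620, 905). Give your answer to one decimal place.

1220.7 m

Let the plane be z = a·x + b·y + c.
Well Q−Well P: 165a − 210b = −79.3;  Well R−Well P: −414a − 262b = −262.1.
Solving gives a = 0.26323, b = 0.58444.
Then c = 949.6 − a·407 − b·537 = 528.62.
At (620, 905): z = 163.2 + 528.9 + 528.62 = 1220.7 m.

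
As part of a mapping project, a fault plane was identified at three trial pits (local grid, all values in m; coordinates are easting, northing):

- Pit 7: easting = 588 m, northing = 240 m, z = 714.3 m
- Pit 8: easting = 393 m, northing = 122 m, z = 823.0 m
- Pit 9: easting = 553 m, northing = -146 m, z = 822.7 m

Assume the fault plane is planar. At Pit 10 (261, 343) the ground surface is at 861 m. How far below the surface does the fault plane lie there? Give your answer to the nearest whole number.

Let the plane be z = a·easting + b·northing + c.
Pit 8−Pit 7: −195a − 118b = 108.7;  Pit 9−Pit 7: −35a − 386b = 108.4.
Solving gives a = −0.40999, b = −0.24365.
Then c = 714.3 − a·588 − b·240 = 1013.85.
At (261, 343): z_contact = −107.0 − 83.6 + 1013.85 = 823.3 m.
Depth below ground = 861 − 823.3 = 38 m.

38 m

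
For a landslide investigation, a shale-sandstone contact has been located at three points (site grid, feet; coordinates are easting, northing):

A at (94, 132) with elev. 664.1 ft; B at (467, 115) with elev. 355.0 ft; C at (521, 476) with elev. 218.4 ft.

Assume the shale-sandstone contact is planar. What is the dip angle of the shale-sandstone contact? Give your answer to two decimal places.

41.26°

Two edge vectors: A→B = (373, -17, -309.1), A→C = (427, 344, -445.7).
Normal n = (A→B) × (A→C) = (113907.3, 34260.4, 135571).
So ∂z/∂easting = −n_x/n_z = −0.84020 and ∂z/∂northing = −n_y/n_z = −0.25271.
Gradient magnitude |∇z| = √(a² + b²) = √(0.70594 + 0.06386) = 0.87739.
True dip = arctan(0.87739) = 41.26°, dipping toward ENE (azimuth ≈ 073°).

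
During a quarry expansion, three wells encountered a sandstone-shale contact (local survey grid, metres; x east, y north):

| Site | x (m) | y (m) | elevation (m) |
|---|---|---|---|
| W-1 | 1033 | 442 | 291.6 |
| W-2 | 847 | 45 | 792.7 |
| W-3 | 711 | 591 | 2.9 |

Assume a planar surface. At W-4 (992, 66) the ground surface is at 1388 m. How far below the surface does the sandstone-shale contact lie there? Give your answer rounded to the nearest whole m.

587 m

Two edge vectors: W-1→W-2 = (-186, -397, 501.1), W-1→W-3 = (-322, 149, -288.7).
Normal n = (W-1→W-2) × (W-1→W-3) = (39950, -215052.4, -155548).
So ∂z/∂x = −n_x/n_z = 0.25683 and ∂z/∂y = −n_y/n_z = −1.38255.
Intercept c from W-1: 291.6 − 265.31 + 611.09 = 637.38.
At (992, 66): z_contact = 254.8 − 91.2 + 637.38 = 800.9 m.
Depth below ground = 1388 − 800.9 = 587 m.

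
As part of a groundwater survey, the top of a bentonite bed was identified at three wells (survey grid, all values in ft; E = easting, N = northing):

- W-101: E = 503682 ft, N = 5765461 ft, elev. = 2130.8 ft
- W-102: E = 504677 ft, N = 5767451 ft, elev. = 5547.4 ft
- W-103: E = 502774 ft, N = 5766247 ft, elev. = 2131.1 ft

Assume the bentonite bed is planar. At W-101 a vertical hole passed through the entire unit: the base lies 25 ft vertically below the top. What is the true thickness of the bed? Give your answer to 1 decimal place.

13.3 ft

Let the plane be z = a·E + b·N + c.
W-102−W-101: 995a + 1990b = 3416.6;  W-103−W-101: −908a + 786b = 0.3.
Solving gives a = 1.03703, b = 1.19837.
|∇z| = √(a²+b²) = 1.58478, so dip δ = arctan(1.58478) = 57.75°.
True thickness = vertical thickness × cos δ = 25 × cos 57.75° = 13.3 ft.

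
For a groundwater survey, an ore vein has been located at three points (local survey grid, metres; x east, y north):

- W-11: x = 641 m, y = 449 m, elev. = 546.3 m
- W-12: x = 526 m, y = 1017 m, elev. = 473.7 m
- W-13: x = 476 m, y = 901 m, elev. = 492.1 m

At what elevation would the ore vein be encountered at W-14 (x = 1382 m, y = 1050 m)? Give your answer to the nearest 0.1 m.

427.5 m

Two edge vectors: W-11→W-12 = (-115, 568, -72.6), W-11→W-13 = (-165, 452, -54.2).
Normal n = (W-11→W-12) × (W-11→W-13) = (2029.6, 5746, 41740).
So ∂z/∂x = −n_x/n_z = −0.048625 and ∂z/∂y = −n_y/n_z = −0.137662.
Intercept c from W-11: 546.3 + 31.17 + 61.81 = 639.28.
At (1382, 1050): z = −67.2 − 144.5 + 639.28 = 427.5 m.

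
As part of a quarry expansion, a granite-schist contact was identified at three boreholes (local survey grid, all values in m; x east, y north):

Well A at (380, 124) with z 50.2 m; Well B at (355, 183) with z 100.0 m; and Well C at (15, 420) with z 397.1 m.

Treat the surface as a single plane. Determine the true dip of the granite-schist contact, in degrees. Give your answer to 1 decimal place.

Let the plane be z = a·x + b·y + c.
Well B−Well A: −25a + 59b = 49.8;  Well C−Well A: −365a + 296b = 346.9.
Solving gives a = −0.40511, b = 0.67241.
Gradient magnitude |∇z| = √(a² + b²) = √(0.16412 + 0.45213) = 0.78502.
True dip = arctan(0.78502) = 38.1°, dipping toward SSE (azimuth ≈ 149°).

38.1°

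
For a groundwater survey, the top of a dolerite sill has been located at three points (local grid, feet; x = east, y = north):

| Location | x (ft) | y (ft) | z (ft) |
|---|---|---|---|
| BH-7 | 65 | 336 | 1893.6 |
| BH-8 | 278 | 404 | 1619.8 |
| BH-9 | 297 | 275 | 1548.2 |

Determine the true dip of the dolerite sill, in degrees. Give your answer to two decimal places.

Two edge vectors: BH-7→BH-8 = (213, 68, -273.8), BH-7→BH-9 = (232, -61, -345.4).
Normal n = (BH-7→BH-8) × (BH-7→BH-9) = (-40189, 10048.6, -28769).
So ∂z/∂x = −n_x/n_z = −1.39696 and ∂z/∂y = −n_y/n_z = 0.34929.
Gradient magnitude |∇z| = √(a² + b²) = √(1.95148 + 0.12200) = 1.43996.
True dip = arctan(1.43996) = 55.22°, dipping toward ESE (azimuth ≈ 104°).

55.22°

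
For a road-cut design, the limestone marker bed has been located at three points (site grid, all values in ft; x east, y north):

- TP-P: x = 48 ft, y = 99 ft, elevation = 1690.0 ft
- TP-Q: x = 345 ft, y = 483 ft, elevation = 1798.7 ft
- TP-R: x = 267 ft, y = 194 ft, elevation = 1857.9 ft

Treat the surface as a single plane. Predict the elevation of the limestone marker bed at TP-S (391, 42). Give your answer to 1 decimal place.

2048.9 ft

Two edge vectors: TP-P→TP-Q = (297, 384, 108.7), TP-P→TP-R = (219, 95, 167.9).
Normal n = (TP-P→TP-Q) × (TP-P→TP-R) = (54147.1, -26061, -55881).
So ∂z/∂x = −n_x/n_z = 0.96897 and ∂z/∂y = −n_y/n_z = −0.46637.
Intercept c from TP-P: 1690 − 46.51 + 46.17 = 1689.66.
At (391, 42): z = 378.9 − 19.6 + 1689.66 = 2048.9 ft.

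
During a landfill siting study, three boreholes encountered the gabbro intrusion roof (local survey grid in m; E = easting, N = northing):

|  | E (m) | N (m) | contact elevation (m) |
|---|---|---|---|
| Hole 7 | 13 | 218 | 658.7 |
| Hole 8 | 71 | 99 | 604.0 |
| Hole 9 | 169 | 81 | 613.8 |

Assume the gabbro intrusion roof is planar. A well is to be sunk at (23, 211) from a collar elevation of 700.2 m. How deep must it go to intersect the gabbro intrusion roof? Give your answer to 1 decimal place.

Two edge vectors: Hole 7→Hole 8 = (58, -119, -54.7), Hole 7→Hole 9 = (156, -137, -44.9).
Normal n = (Hole 7→Hole 8) × (Hole 7→Hole 9) = (-2150.8, -5929, 10618).
So ∂z/∂E = −n_x/n_z = 0.20256 and ∂z/∂N = −n_y/n_z = 0.55839.
Intercept c from Hole 7: 658.7 − 2.63 − 121.73 = 534.34.
At (23, 211): z_contact = 4.66 + 117.82 + 534.34 = 656.82 m.
Depth below ground = 700.2 − 656.82 = 43.4 m.

43.4 m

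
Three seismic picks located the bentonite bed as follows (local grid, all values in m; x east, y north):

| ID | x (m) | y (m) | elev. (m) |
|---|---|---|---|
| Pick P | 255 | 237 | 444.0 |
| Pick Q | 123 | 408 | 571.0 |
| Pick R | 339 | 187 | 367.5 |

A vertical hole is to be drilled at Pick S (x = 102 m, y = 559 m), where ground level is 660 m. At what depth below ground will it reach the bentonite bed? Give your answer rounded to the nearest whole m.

Two edge vectors: Pick P→Pick Q = (-132, 171, 127), Pick P→Pick R = (84, -50, -76.5).
Normal n = (Pick P→Pick Q) × (Pick P→Pick R) = (-6731.5, 570, -7764).
So ∂z/∂x = −n_x/n_z = −0.86701 and ∂z/∂y = −n_y/n_z = 0.07342.
Intercept c from Pick P: 444 + 221.09 − 17.40 = 647.69.
At (102, 559): z_contact = −88.4 + 41.0 + 647.69 = 600.3 m.
Depth below ground = 660 − 600.3 = 60 m.

60 m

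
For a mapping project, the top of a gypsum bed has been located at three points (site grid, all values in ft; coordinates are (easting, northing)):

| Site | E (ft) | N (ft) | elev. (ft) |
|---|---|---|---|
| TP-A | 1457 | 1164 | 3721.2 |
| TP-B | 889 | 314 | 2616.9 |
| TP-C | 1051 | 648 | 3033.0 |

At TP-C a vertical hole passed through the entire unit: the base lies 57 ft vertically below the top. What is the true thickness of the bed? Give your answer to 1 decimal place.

Two edge vectors: TP-A→TP-B = (-568, -850, -1104.3), TP-A→TP-C = (-406, -516, -688.2).
Normal n = (TP-A→TP-B) × (TP-A→TP-C) = (15151.2, 57448.2, -52012).
So ∂z/∂E = −n_x/n_z = 0.29130 and ∂z/∂N = −n_y/n_z = 1.10452.
|∇z| = √(a²+b²) = 1.14229, so dip δ = arctan(1.14229) = 48.80°.
True thickness = vertical thickness × cos δ = 57 × cos 48.80° = 37.5 ft.

37.5 ft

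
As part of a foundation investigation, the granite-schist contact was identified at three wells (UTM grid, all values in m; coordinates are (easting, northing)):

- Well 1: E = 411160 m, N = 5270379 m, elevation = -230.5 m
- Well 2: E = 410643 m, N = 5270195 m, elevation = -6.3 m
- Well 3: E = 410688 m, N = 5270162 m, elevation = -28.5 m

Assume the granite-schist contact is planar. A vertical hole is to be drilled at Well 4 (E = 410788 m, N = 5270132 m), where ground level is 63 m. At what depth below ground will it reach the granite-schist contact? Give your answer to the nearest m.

Let the plane be z = a·E + b·N + c.
Well 2−Well 1: −517a − 184b = 224.2;  Well 3−Well 1: −472a − 217b = 202.
Solving gives a = −0.45315497, b = 0.05478868.
Then c = -230.5 − a·411160 − b·5270379 = −102668.43.
At (410788, 5270132): z_contact = −186150.6 + 288743.6 − 102668.43 = -75.5 m.
Depth below ground = 63 − (-75.5) = 138 m.

138 m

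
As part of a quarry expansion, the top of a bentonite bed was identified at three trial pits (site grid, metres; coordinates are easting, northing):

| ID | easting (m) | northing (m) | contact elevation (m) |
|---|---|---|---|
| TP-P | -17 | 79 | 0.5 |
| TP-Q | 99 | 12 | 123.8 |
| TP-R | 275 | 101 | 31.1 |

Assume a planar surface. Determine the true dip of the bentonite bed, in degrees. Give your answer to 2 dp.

56.01°

Two edge vectors: TP-P→TP-Q = (116, -67, 123.3), TP-P→TP-R = (292, 22, 30.6).
Normal n = (TP-P→TP-Q) × (TP-P→TP-R) = (-4762.8, 32454, 22116).
So ∂z/∂easting = −n_x/n_z = 0.21536 and ∂z/∂northing = −n_y/n_z = −1.46744.
Gradient magnitude |∇z| = √(a² + b²) = √(0.04638 + 2.15339) = 1.48316.
True dip = arctan(1.48316) = 56.01°, dipping toward N (azimuth ≈ 352°).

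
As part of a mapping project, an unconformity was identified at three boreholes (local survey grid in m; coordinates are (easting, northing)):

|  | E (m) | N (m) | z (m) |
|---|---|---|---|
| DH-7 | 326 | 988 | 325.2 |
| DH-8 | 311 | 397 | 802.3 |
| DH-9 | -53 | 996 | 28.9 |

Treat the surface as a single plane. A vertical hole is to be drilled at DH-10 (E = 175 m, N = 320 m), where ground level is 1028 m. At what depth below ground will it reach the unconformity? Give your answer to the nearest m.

266 m

Let the plane be z = a·E + b·N + c.
DH-8−DH-7: −15a − 591b = 477.1;  DH-9−DH-7: −379a + 8b = −296.3.
Solving gives a = 0.76434, b = −0.82668.
Then c = 325.2 − a·326 − b·988 = 892.78.
At (175, 320): z_contact = 133.8 − 264.5 + 892.78 = 762.0 m.
Depth below ground = 1028 − 762.0 = 266 m.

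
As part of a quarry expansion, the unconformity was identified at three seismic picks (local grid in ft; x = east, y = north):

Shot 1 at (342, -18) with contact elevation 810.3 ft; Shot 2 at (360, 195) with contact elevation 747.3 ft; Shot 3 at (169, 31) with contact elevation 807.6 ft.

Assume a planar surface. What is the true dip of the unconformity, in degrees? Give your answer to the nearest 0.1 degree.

16.6°

Let the plane be z = a·x + b·y + c.
Shot 2−Shot 1: 18a + 213b = −63;  Shot 3−Shot 1: −173a + 49b = −2.7.
Solving gives a = −0.06657, b = −0.29015.
Gradient magnitude |∇z| = √(a² + b²) = √(0.00443 + 0.08419) = 0.29769.
True dip = arctan(0.29769) = 16.6°, dipping toward NNE (azimuth ≈ 013°).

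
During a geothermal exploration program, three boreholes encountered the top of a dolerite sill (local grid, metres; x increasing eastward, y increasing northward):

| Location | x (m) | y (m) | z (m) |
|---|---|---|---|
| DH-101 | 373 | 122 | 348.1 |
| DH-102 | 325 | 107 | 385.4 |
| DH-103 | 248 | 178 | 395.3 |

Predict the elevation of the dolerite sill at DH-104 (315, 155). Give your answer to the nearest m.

366 m

Two edge vectors: DH-101→DH-102 = (-48, -15, 37.3), DH-101→DH-103 = (-125, 56, 47.2).
Normal n = (DH-101→DH-102) × (DH-101→DH-103) = (-2796.8, -2396.9, -4563).
So ∂z/∂x = −n_x/n_z = −0.61293 and ∂z/∂y = −n_y/n_z = −0.52529.
Intercept c from DH-101: 348.1 + 228.62 + 64.09 = 640.81.
At (315, 155): z = −193.1 − 81.4 + 640.81 = 366.3 m.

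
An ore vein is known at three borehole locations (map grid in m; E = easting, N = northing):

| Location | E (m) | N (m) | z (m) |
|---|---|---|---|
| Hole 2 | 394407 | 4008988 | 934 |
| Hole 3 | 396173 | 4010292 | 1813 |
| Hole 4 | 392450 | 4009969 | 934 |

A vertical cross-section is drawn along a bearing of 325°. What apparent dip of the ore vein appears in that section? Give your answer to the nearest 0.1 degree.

12.0°

Two edge vectors: Hole 2→Hole 3 = (1766, 1304, 879), Hole 2→Hole 4 = (-1957, 981, 0).
Normal n = (Hole 2→Hole 3) × (Hole 2→Hole 4) = (-862299, -1720203, 4284374).
So ∂z/∂E = −n_x/n_z = 0.20127 and ∂z/∂N = −n_y/n_z = 0.40151.
Unit vector along 325° is (sin 325°, cos 325°) = (-0.5736, 0.8192).
Slope in that direction = a·(-0.5736) + b·(0.8192) = 0.21345.
Apparent dip = arctan|0.21345| = 12.0° (true dip is 24.2°, so apparent ≤ true as expected).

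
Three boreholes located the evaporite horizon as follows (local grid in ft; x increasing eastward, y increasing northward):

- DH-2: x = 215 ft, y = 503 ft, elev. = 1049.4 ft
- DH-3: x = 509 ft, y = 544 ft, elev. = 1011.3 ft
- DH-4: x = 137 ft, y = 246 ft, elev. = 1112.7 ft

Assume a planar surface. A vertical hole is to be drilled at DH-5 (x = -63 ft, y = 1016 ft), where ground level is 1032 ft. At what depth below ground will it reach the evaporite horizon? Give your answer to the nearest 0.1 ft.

Let the plane be z = a·x + b·y + c.
DH-3−DH-2: 294a + 41b = −38.1;  DH-4−DH-2: −78a − 257b = 63.3.
Solving gives a = −0.099453, b = −0.216119.
Then c = 1049.4 − a·215 − b·503 = 1179.49.
At (-63, 1016): z_contact = 6.27 − 219.58 + 1179.49 = 966.18 ft.
Depth below ground = 1032 − 966.18 = 65.8 ft.

65.8 ft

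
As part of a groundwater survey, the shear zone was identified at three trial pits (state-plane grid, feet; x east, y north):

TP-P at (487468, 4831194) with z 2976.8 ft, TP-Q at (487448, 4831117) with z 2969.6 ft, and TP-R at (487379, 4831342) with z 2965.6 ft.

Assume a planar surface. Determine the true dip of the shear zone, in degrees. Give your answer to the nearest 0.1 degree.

Two edge vectors: TP-P→TP-Q = (-20, -77, -7.2), TP-P→TP-R = (-89, 148, -11.2).
Normal n = (TP-P→TP-Q) × (TP-P→TP-R) = (1928, 416.8, -9813).
So ∂z/∂x = −n_x/n_z = 0.19647 and ∂z/∂y = −n_y/n_z = 0.04247.
Gradient magnitude |∇z| = √(a² + b²) = √(0.03860 + 0.00180) = 0.20101.
True dip = arctan(0.20101) = 11.4°, dipping toward WSW (azimuth ≈ 258°).

11.4°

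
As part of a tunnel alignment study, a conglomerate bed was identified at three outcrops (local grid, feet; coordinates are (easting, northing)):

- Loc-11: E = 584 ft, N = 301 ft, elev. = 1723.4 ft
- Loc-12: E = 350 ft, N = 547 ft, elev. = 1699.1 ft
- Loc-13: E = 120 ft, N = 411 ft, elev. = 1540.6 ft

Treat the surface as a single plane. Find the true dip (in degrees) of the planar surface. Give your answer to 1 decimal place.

30.8°

Two edge vectors: Loc-11→Loc-12 = (-234, 246, -24.3), Loc-11→Loc-13 = (-464, 110, -182.8).
Normal n = (Loc-11→Loc-12) × (Loc-11→Loc-13) = (-42295.8, -31500, 88404).
So ∂z/∂E = −n_x/n_z = 0.47844 and ∂z/∂N = −n_y/n_z = 0.35632.
Gradient magnitude |∇z| = √(a² + b²) = √(0.22890 + 0.12696) = 0.59654.
True dip = arctan(0.59654) = 30.8°, dipping toward SW (azimuth ≈ 233°).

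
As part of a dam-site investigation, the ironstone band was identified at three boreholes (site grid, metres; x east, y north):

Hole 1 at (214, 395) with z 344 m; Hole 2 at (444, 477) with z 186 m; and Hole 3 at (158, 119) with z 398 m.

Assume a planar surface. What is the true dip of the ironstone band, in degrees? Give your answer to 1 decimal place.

Two edge vectors: Hole 1→Hole 2 = (230, 82, -158), Hole 1→Hole 3 = (-56, -276, 54).
Normal n = (Hole 1→Hole 2) × (Hole 1→Hole 3) = (-39180, -3572, -58888).
So ∂z/∂x = −n_x/n_z = −0.66533 and ∂z/∂y = −n_y/n_z = −0.06066.
Gradient magnitude |∇z| = √(a² + b²) = √(0.44267 + 0.00368) = 0.66809.
True dip = arctan(0.66809) = 33.7°, dipping toward E (azimuth ≈ 085°).

33.7°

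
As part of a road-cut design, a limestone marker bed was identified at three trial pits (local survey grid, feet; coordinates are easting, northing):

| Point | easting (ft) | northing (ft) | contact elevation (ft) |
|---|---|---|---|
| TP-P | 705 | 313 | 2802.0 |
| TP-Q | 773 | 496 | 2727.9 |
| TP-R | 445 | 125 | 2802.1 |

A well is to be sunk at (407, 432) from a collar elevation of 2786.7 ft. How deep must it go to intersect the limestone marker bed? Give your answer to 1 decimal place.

169.7 ft

Let the plane be z = a·easting + b·northing + c.
TP-Q−TP-P: 68a + 183b = −74.1;  TP-R−TP-P: −260a − 188b = 0.1.
Solving gives a = 0.39983, b = −0.55349.
Then c = 2802 − a·705 − b·313 = 2693.36.
At (407, 432): z_contact = 162.73 − 239.11 + 2693.36 = 2616.99 ft.
Depth below ground = 2786.7 − 2616.99 = 169.7 ft.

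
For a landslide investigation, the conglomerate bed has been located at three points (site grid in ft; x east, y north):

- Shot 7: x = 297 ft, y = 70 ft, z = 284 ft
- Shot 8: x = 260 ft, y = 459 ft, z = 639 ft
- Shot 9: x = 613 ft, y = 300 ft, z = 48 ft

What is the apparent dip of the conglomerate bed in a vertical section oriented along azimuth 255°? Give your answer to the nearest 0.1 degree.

47.0°

Let the plane be z = a·x + b·y + c.
Shot 8−Shot 7: −37a + 389b = 355;  Shot 9−Shot 7: 316a + 230b = −236.
Solving gives a = −1.31970, b = 0.78707.
Unit vector along 255° is (sin 255°, cos 255°) = (-0.9659, -0.2588).
Slope in that direction = a·(-0.9659) + b·(-0.2588) = 1.07103.
Apparent dip = arctan|1.07103| = 47.0° (true dip is 56.9°, so apparent ≤ true as expected).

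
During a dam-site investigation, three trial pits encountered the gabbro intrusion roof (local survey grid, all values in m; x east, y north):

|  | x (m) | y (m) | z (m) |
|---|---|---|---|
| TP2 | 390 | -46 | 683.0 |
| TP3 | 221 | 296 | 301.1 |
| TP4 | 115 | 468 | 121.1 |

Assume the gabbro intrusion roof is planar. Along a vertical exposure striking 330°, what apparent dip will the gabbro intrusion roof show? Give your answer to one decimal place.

Two edge vectors: TP2→TP3 = (-169, 342, -381.9), TP2→TP4 = (-275, 514, -561.9).
Normal n = (TP2→TP3) × (TP2→TP4) = (4126.8, 10061.4, 7184).
So ∂z/∂x = −n_x/n_z = −0.57444 and ∂z/∂y = −n_y/n_z = −1.40053.
Unit vector along 330° is (sin 330°, cos 330°) = (-0.5000, 0.8660).
Slope in that direction = a·(-0.5000) + b·(0.8660) = −0.92567.
Apparent dip = arctan|0.92567| = 42.8° (true dip is 56.6°, so apparent ≤ true as expected).

42.8°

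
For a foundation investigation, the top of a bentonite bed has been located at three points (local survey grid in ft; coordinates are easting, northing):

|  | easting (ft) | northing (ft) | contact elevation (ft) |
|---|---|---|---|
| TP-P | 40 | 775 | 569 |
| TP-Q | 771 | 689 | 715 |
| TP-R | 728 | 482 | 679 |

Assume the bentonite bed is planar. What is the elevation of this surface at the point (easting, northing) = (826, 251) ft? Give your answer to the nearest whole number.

Two edge vectors: TP-P→TP-Q = (731, -86, 146), TP-P→TP-R = (688, -293, 110).
Normal n = (TP-P→TP-Q) × (TP-P→TP-R) = (33318, 20038, -155015).
So ∂z/∂easting = −n_x/n_z = 0.21493 and ∂z/∂northing = −n_y/n_z = 0.12926.
Intercept c from TP-P: 569 − 8.60 − 100.18 = 460.22.
At (826, 251): z = 177.5 + 32.4 + 460.22 = 670.2 ft.

670 ft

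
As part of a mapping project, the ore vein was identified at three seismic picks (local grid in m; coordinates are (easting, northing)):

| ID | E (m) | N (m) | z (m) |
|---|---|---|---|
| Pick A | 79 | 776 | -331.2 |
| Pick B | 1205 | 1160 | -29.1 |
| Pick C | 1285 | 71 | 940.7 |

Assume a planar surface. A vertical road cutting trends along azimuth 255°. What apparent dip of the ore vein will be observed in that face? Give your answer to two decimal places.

17.70°

Let the plane be z = a·E + b·N + c.
Pick B−Pick A: 1126a + 384b = 302.1;  Pick C−Pick A: 1206a − 705b = 1271.9.
Solving gives a = 0.55802, b = −0.84955.
Unit vector along 255° is (sin 255°, cos 255°) = (-0.9659, -0.2588).
Slope in that direction = a·(-0.9659) + b·(-0.2588) = −0.31912.
Apparent dip = arctan|0.31912| = 17.70° (true dip is 45.5°, so apparent ≤ true as expected).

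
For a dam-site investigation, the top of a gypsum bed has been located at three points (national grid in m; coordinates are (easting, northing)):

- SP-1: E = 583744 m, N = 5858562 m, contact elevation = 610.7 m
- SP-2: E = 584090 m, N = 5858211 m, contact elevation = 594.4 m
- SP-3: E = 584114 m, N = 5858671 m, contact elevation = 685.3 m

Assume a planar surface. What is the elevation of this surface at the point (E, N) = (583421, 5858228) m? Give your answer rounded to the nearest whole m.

Let the plane be z = a·E + b·N + c.
SP-2−SP-1: 346a − 351b = −16.3;  SP-3−SP-1: 370a + 109b = 74.6.
Solving gives a = 0.14564577, b = 0.19000979.
Then c = 610.7 − a·583744 − b·5858562 = −1197593.25.
At (583421, 5858228): z = 84972.8 + 1113120.6 − 1197593.25 = 500.2 m.

500 m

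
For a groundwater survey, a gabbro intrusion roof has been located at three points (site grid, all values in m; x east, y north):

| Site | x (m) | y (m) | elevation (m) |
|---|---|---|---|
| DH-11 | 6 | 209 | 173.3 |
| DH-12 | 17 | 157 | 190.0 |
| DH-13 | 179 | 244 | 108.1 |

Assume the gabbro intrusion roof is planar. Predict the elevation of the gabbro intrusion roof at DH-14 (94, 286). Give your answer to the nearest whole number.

117 m

Two edge vectors: DH-11→DH-12 = (11, -52, 16.7), DH-11→DH-13 = (173, 35, -65.2).
Normal n = (DH-11→DH-12) × (DH-11→DH-13) = (2805.9, 3606.3, 9381).
So ∂z/∂x = −n_x/n_z = −0.29910 and ∂z/∂y = −n_y/n_z = −0.38443.
Intercept c from DH-11: 173.3 + 1.79 + 80.35 = 255.44.
At (94, 286): z = −28.1 − 109.9 + 255.44 = 117.4 m.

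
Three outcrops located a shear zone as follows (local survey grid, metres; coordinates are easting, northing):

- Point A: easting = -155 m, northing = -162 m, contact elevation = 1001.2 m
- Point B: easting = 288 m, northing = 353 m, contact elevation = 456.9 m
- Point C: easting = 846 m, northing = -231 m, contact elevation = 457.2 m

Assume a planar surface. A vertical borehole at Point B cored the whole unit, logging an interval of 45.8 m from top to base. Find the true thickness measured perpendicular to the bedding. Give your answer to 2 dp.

Two edge vectors: Point A→Point B = (443, 515, -544.3), Point A→Point C = (1001, -69, -544).
Normal n = (Point A→Point B) × (Point A→Point C) = (-317716.7, -303852.3, -546082).
So ∂z/∂easting = −n_x/n_z = −0.58181 and ∂z/∂northing = −n_y/n_z = −0.55642.
|∇z| = √(a²+b²) = 0.80505, so dip δ = arctan(0.80505) = 38.84°.
True thickness = vertical thickness × cos δ = 45.8 × cos 38.84° = 35.68 m.

35.68 m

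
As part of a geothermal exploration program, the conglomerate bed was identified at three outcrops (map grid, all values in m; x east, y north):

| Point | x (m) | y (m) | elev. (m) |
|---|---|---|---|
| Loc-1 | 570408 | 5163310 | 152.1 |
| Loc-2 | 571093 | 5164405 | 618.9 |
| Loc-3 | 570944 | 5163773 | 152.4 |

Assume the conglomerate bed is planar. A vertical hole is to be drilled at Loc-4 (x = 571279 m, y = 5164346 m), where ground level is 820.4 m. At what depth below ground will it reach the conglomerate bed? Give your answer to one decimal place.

Let the plane be z = a·x + b·y + c.
Loc-2−Loc-1: 685a + 1095b = 466.8;  Loc-3−Loc-1: 536a + 463b = 0.3.
Solving gives a = −0.799955146, b = 0.926729932.
Then c = 152.1 − a·570408 − b·5163310 = −4328541.01.
At (571279, 5164346): z_contact = −456997.58 + 4785954.02 − 4328541.01 = 415.43 m.
Depth below ground = 820.4 − 415.43 = 405.0 m.

405.0 m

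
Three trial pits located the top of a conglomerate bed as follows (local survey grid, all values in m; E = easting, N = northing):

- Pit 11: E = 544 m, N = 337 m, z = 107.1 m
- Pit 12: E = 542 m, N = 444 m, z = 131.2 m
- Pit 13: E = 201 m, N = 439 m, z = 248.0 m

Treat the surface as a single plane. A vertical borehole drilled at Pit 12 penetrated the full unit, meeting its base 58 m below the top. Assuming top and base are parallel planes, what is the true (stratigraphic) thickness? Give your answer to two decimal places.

Let the plane be z = a·E + b·N + c.
Pit 12−Pit 11: −2a + 107b = 24.1;  Pit 13−Pit 11: −343a + 102b = 140.9.
Solving gives a = −0.34573, b = 0.21877.
|∇z| = √(a²+b²) = 0.40913, so dip δ = arctan(0.40913) = 22.25°.
True thickness = vertical thickness × cos δ = 58 × cos 22.25° = 53.68 m.

53.68 m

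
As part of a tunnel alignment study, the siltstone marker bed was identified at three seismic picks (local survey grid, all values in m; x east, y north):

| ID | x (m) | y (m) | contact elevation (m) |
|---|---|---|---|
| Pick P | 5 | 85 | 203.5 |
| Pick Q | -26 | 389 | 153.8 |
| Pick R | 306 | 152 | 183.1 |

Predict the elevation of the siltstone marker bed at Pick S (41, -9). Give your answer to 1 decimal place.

218.1 m

Let the plane be z = a·x + b·y + c.
Pick Q−Pick P: −31a + 304b = −49.7;  Pick R−Pick P: 301a + 67b = −20.4.
Solving gives a = −0.03069, b = −0.16662.
Then c = 203.5 − a·5 − b·85 = 217.82.
At (41, -9): z = −1.3 + 1.5 + 217.82 = 218.1 m.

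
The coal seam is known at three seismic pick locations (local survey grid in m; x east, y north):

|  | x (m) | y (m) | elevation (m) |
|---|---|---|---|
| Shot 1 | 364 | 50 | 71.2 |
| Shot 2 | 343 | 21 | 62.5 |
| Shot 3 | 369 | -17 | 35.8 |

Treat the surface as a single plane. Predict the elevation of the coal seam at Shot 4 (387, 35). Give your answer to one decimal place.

57.0 m

Two edge vectors: Shot 1→Shot 2 = (-21, -29, -8.7), Shot 1→Shot 3 = (5, -67, -35.4).
Normal n = (Shot 1→Shot 2) × (Shot 1→Shot 3) = (443.7, -786.9, 1552).
So ∂z/∂x = −n_x/n_z = −0.28589 and ∂z/∂y = −n_y/n_z = 0.50702.
Intercept c from Shot 1: 71.2 + 104.06 − 25.35 = 149.91.
At (387, 35): z = −110.6 + 17.7 + 149.91 = 57.0 m.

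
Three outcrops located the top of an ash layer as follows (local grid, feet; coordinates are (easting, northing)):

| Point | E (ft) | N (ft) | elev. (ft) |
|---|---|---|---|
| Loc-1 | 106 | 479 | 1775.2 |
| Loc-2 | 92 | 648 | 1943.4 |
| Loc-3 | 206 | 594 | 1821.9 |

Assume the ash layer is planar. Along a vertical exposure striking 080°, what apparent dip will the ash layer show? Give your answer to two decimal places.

Let the plane be z = a·E + b·N + c.
Loc-2−Loc-1: −14a + 169b = 168.2;  Loc-3−Loc-1: 100a + 115b = 46.7.
Solving gives a = −0.61862, b = 0.94402.
Unit vector along 080° is (sin 80°, cos 80°) = (0.9848, 0.1736).
Slope in that direction = a·(0.9848) + b·(0.1736) = −0.44530.
Apparent dip = arctan|0.44530| = 24.00° (true dip is 48.5°, so apparent ≤ true as expected).

24.00°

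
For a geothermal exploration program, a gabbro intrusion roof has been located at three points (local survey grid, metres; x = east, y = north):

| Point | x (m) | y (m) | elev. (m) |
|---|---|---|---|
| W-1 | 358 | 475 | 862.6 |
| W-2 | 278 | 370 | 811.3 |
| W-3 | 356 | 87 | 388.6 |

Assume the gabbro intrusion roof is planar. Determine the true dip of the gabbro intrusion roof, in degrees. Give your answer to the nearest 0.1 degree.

57.4°

Two edge vectors: W-1→W-2 = (-80, -105, -51.3), W-1→W-3 = (-2, -388, -474).
Normal n = (W-1→W-2) × (W-1→W-3) = (29865.6, -37817.4, 30830).
So ∂z/∂x = −n_x/n_z = −0.96872 and ∂z/∂y = −n_y/n_z = 1.22664.
Gradient magnitude |∇z| = √(a² + b²) = √(0.93842 + 1.50465) = 1.56303.
True dip = arctan(1.56303) = 57.4°, dipping toward SE (azimuth ≈ 142°).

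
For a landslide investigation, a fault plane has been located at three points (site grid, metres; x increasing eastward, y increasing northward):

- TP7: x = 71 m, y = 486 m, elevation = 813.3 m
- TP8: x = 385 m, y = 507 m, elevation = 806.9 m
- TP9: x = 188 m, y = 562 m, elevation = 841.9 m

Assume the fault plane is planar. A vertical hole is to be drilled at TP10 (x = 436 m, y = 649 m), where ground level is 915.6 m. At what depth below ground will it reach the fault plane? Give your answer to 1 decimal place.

46.8 m

Let the plane be z = a·x + b·y + c.
TP8−TP7: 314a + 21b = −6.4;  TP9−TP7: 117a + 76b = 28.6.
Solving gives a = −0.05078, b = 0.45449.
Then c = 813.3 − a·71 − b·486 = 596.02.
At (436, 649): z_contact = −22.14 + 294.96 + 596.02 = 868.85 m.
Depth below ground = 915.6 − 868.85 = 46.8 m.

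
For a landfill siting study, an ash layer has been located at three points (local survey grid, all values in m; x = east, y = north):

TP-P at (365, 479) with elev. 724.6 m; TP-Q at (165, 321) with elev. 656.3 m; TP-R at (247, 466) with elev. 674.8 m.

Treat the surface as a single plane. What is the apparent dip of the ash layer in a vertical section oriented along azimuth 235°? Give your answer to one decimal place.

Let the plane be z = a·x + b·y + c.
TP-Q−TP-P: −200a − 158b = −68.3;  TP-R−TP-P: −118a − 13b = −49.8.
Solving gives a = 0.43508, b = −0.11846.
Unit vector along 235° is (sin 235°, cos 235°) = (-0.8192, -0.5736).
Slope in that direction = a·(-0.8192) + b·(-0.5736) = −0.28845.
Apparent dip = arctan|0.28845| = 16.1° (true dip is 24.3°, so apparent ≤ true as expected).

16.1°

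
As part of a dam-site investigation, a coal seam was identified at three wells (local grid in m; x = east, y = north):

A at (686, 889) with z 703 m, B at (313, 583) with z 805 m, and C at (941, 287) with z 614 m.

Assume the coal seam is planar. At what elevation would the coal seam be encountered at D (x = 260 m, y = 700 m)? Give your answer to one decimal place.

823.3 m

Let the plane be z = a·x + b·y + c.
B−A: −373a − 306b = 102;  C−A: 255a − 602b = −89.
Solving gives a = −0.29294, b = 0.02375.
Then c = 703 − a·686 − b·889 = 882.84.
At (260, 700): z = −76.2 + 16.6 + 882.84 = 823.3 m.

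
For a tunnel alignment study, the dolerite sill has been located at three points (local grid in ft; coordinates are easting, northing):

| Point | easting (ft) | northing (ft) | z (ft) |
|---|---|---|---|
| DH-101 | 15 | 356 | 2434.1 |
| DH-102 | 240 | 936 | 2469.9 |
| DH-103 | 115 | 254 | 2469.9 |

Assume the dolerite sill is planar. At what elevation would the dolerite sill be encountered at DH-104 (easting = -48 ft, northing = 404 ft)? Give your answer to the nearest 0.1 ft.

2412.4 ft

Two edge vectors: DH-101→DH-102 = (225, 580, 35.8), DH-101→DH-103 = (100, -102, 35.8).
Normal n = (DH-101→DH-102) × (DH-101→DH-103) = (24415.6, -4475, -80950).
So ∂z/∂easting = −n_x/n_z = 0.30161 and ∂z/∂northing = −n_y/n_z = −0.05528.
Intercept c from DH-101: 2434.1 − 4.52 + 19.68 = 2449.26.
At (-48, 404): z = −14.5 − 22.3 + 2449.26 = 2412.4 ft.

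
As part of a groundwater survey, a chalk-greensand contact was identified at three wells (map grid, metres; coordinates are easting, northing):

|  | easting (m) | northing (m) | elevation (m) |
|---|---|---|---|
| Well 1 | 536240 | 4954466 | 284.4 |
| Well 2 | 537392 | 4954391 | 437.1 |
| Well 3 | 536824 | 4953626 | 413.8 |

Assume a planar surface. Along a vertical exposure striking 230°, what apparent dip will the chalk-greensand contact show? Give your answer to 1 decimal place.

3.2°

Two edge vectors: Well 1→Well 2 = (1152, -75, 152.7), Well 1→Well 3 = (584, -840, 129.4).
Normal n = (Well 1→Well 2) × (Well 1→Well 3) = (118563, -59892, -923880).
So ∂z/∂easting = −n_x/n_z = 0.12833 and ∂z/∂northing = −n_y/n_z = −0.06483.
Unit vector along 230° is (sin 230°, cos 230°) = (-0.7660, -0.6428).
Slope in that direction = a·(-0.7660) + b·(-0.6428) = −0.05664.
Apparent dip = arctan|0.05664| = 3.2° (true dip is 8.2°, so apparent ≤ true as expected).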